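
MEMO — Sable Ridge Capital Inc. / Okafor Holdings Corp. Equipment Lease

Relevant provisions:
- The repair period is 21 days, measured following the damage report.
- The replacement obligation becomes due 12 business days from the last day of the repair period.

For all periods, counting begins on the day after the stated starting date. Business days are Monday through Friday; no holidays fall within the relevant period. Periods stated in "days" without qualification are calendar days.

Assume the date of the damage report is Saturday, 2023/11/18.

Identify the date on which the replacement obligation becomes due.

2023/12/26

The last day of the repair period: 21 calendar days after 2023/11/18 is 2023/12/09.
From Saturday, 2023/12/09, 12 business days (Dec 11, Dec 12, Dec 13, Dec 14, …, Dec 22, Dec 25, Dec 26, skipping weekends) brings us to Tuesday, 2023/12/26, which is the date on which the replacement obligation becomes due.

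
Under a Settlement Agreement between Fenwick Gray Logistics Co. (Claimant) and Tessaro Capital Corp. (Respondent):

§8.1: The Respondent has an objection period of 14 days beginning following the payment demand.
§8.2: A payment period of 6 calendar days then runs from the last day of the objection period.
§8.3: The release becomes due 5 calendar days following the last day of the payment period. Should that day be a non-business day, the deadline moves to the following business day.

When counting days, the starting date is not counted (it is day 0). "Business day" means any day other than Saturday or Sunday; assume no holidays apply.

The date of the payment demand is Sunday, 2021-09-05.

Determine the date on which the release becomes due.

The last day of the objection period: 2021-09-05 + 14 days = 2021-09-19.
The last day of the payment period: 2021-09-19 + 6 days = 2021-09-25.
Adding 5 calendar days to 2021-09-25 gives 2021-09-30, which is the date on which the release becomes due. 2021-09-30 is a Thursday, so no roll-forward applies.

2021-09-30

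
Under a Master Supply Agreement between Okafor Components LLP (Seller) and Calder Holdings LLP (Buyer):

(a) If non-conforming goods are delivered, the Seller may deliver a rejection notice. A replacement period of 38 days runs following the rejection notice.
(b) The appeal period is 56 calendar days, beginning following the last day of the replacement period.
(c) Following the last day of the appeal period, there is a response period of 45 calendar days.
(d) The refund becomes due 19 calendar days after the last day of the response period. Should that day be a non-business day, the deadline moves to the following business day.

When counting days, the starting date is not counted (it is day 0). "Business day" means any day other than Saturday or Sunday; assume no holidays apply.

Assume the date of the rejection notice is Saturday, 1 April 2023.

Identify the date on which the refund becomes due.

Adding 38 calendar days to 1 April 2023 gives 9 May 2023, which is the last day of the replacement period.
The last day of the appeal period: 9 May 2023 + 56 days = 4 July 2023.
The last day of the response period: 45 calendar days after 4 July 2023 is 18 August 2023.
Adding 19 calendar days to 18 August 2023 gives 6 September 2023, which is the date on which the refund becomes due. 6 September 2023 is a Wednesday, so no roll-forward applies.

6 September 2023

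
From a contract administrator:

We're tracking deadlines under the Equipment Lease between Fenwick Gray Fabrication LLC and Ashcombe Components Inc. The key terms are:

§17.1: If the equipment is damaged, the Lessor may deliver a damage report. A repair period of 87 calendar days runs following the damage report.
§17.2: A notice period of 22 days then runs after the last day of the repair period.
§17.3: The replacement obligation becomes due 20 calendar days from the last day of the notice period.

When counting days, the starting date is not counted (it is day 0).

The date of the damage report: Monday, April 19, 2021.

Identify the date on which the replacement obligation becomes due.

The last day of the repair period: April 19, 2021 + 87 days = July 15, 2021.
The last day of the notice period: July 15, 2021 + 22 days = August 6, 2021.
The date on which the replacement obligation becomes due: 20 calendar days after August 6, 2021 is August 26, 2021.

August 26, 2021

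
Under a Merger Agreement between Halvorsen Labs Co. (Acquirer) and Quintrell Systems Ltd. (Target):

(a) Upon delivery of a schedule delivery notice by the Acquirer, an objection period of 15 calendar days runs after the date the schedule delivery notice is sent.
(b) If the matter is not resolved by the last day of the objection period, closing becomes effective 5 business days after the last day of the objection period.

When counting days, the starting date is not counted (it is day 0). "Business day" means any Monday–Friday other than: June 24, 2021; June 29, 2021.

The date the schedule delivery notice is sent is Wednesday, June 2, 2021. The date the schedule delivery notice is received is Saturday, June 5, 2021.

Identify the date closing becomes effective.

June 25, 2021

Adding 15 calendar days to June 2, 2021 gives June 17, 2021, which is the last day of the objection period.
From Thursday, June 17, 2021, 5 business days (Jun 18, Jun 21, Jun 22, Jun 23, Jun 25, skipping weekends and the listed holiday on Jun 24) brings us to Friday, June 25, 2021, which is the date closing becomes effective.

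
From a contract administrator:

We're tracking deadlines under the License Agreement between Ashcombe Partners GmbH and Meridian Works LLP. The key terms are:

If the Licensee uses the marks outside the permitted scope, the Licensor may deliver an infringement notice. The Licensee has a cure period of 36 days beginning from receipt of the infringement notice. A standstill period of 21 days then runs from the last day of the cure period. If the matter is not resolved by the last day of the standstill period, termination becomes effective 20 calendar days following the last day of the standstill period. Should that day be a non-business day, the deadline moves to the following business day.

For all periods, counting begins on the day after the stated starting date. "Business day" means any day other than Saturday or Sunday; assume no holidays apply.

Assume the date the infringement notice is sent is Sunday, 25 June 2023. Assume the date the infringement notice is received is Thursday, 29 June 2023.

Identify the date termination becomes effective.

The last day of the cure period: 36 calendar days after 29 June 2023 is 4 August 2023.
Adding 21 calendar days to 4 August 2023 gives 25 August 2023, which is the last day of the standstill period.
The date termination becomes effective: 25 August 2023 + 20 days = 14 September 2023. 14 September 2023 is a Thursday, so no roll-forward applies.

14 September 2023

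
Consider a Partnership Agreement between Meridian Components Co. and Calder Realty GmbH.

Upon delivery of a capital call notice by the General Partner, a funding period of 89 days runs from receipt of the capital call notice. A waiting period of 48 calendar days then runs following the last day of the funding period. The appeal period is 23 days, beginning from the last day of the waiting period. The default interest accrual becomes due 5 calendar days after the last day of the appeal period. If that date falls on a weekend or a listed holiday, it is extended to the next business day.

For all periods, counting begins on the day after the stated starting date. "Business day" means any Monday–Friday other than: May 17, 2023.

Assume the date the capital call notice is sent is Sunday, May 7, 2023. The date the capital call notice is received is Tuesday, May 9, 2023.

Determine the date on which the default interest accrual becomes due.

The last day of the funding period: May 9, 2023 + 89 days = Aug 6, 2023.
Adding 48 calendar days to Aug 6, 2023 gives Sep 23, 2023, which is the last day of the waiting period.
Adding 23 calendar days to Sep 23, 2023 gives Oct 16, 2023, which is the last day of the appeal period.
Adding 5 calendar days to Oct 16, 2023 gives Oct 21, 2023, which is the date on which the default interest accrual becomes due. That falls on a Saturday, so it rolls to the next business day, Monday, Oct 23, 2023.

Oct 23, 2023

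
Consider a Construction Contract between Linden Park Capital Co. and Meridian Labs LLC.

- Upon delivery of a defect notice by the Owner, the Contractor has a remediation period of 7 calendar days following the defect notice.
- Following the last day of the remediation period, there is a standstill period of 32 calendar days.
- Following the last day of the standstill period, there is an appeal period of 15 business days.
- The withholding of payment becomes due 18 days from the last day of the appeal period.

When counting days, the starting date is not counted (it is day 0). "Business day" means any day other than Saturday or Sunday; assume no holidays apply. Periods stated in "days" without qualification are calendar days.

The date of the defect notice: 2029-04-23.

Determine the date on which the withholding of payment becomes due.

2029-07-10

The last day of the remediation period: 7 calendar days after 2029-04-23 is 2029-04-30.
The last day of the standstill period: 2029-04-30 + 32 days = 2029-06-01.
From Friday, 2029-06-01, 15 business days (Jun 4, Jun 5, Jun 6, Jun 7, …, Jun 20, Jun 21, Jun 22, skipping weekends) brings us to Friday, 2029-06-22, which is the last day of the appeal period.
The date on which the withholding of payment becomes due: 18 calendar days after 2029-06-22 is 2029-07-10.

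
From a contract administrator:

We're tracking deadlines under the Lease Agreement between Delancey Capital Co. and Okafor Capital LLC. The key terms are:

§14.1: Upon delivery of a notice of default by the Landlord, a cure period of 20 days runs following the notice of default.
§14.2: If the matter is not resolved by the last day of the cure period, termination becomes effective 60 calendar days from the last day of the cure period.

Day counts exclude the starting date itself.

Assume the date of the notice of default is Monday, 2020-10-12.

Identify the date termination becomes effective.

2020-12-31

The last day of the cure period: 2020-10-12 + 20 days = 2020-11-01.
The date termination becomes effective: 60 calendar days after 2020-11-01 is 2020-12-31.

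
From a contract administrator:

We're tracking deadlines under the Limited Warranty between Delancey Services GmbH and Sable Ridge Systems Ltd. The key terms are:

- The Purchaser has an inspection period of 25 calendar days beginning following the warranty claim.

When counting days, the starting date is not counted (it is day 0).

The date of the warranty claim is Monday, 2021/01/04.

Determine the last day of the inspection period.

2021/01/29

Adding 25 calendar days to 2021/01/04 gives 2021/01/29, which is the last day of the inspection period.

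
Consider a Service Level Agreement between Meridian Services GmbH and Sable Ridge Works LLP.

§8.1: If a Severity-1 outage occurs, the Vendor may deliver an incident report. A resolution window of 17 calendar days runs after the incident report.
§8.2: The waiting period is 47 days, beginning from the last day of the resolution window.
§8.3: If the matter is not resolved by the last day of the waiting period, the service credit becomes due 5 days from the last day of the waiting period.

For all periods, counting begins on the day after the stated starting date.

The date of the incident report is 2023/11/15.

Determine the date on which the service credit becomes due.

Adding 17 calendar days to 2023/11/15 gives 2023/12/02, which is the last day of the resolution window.
The last day of the waiting period: 2023/12/02 + 47 days = 2024/01/18.
The date on which the service credit becomes due: 2024/01/18 + 5 days = 2024/01/23.

2024/01/23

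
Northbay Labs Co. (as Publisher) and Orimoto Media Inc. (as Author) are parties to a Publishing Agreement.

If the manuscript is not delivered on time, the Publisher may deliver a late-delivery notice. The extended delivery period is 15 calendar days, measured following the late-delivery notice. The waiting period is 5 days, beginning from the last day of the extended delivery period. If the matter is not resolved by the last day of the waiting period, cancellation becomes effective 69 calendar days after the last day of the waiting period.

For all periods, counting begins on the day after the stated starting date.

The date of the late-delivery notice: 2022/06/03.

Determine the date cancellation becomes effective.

2022/08/31

The last day of the extended delivery period: 15 calendar days after 2022/06/03 is 2022/06/18.
Adding 5 calendar days to 2022/06/18 gives 2022/06/23, which is the last day of the waiting period.
The date cancellation becomes effective: 69 calendar days after 2022/06/23 is 2022/08/31.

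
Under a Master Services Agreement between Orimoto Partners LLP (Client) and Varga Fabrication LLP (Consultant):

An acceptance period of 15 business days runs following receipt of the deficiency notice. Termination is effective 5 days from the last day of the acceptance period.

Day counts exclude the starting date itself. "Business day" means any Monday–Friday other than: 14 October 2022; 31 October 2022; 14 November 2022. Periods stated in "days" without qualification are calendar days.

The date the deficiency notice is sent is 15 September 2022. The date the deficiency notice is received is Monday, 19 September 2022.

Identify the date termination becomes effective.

15 October 2022

The last day of the acceptance period: 15 business days after Monday, 19 September 2022, skipping weekends — Sep 20, Sep 21, Sep 22, Sep 23, …, Oct 6, Oct 7, Oct 10 — lands on Monday, 10 October 2022.
Adding 5 calendar days to 10 October 2022 gives 15 October 2022, which is the date termination becomes effective.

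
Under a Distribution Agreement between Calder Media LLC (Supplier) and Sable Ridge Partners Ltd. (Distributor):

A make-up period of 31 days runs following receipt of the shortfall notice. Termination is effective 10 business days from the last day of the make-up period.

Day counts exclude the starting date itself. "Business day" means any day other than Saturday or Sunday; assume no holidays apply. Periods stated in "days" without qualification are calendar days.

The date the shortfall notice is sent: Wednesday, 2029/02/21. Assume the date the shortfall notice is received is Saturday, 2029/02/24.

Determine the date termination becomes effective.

2029/04/10

The last day of the make-up period: 31 calendar days after 2029/02/24 is 2029/03/27.
The date termination becomes effective: 10 business days after Tuesday, 2029/03/27, skipping weekends — Mar 28, Mar 29, Mar 30, Apr 2, Apr 3, Apr 4, Apr 5, Apr 6, Apr 9, Apr 10 — lands on Tuesday, 2029/04/10.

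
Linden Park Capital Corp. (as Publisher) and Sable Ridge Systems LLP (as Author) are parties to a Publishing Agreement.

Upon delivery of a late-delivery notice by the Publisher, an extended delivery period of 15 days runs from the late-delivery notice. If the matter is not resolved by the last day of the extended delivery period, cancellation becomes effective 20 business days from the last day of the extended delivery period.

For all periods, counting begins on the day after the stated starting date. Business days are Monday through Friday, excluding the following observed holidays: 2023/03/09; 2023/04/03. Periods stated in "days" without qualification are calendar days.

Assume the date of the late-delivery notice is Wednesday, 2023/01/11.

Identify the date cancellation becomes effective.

2023/02/23

Adding 15 calendar days to 2023/01/11 gives 2023/01/26, which is the last day of the extended delivery period.
From Thursday, 2023/01/26, 20 business days (Jan 27, Jan 30, Jan 31, Feb 1, …, Feb 21, Feb 22, Feb 23, skipping weekends) brings us to Thursday, 2023/02/23, which is the date cancellation becomes effective.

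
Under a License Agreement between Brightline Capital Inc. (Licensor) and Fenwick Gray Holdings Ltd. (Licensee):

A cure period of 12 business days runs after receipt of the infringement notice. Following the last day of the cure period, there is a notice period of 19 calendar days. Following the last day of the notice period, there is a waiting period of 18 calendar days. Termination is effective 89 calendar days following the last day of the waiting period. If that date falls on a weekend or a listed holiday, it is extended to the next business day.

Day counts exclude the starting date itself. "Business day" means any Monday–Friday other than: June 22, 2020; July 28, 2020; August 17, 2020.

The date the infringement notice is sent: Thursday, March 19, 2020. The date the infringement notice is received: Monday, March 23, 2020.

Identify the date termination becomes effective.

August 12, 2020

From Monday, March 23, 2020, 12 business days (Mar 24, Mar 25, Mar 26, Mar 27, …, Apr 6, Apr 7, Apr 8, skipping weekends) brings us to Wednesday, April 8, 2020, which is the last day of the cure period.
The last day of the notice period: 19 calendar days after April 8, 2020 is April 27, 2020.
The last day of the waiting period: 18 calendar days after April 27, 2020 is May 15, 2020.
Adding 89 calendar days to May 15, 2020 gives August 12, 2020, which is the date termination becomes effective. August 12, 2020 is a Wednesday and is not a listed holiday, so no roll-forward applies.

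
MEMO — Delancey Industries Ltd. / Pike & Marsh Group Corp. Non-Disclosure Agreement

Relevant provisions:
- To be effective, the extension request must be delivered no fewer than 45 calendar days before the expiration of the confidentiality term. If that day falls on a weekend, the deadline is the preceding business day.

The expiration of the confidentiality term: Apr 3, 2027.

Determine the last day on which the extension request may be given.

Feb 17, 2027

Counting back 45 calendar days from Apr 3, 2027 gives Feb 17, 2027. That is a Wednesday, so no adjustment is needed.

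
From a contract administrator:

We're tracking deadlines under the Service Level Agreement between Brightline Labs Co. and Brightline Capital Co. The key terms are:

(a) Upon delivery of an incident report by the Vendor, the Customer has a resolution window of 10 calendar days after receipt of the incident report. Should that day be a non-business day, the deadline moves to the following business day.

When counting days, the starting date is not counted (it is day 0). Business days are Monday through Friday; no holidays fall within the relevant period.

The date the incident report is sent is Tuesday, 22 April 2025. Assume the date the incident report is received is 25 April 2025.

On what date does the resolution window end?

The last day of the resolution window: 25 April 2025 + 10 days = 5 May 2025. 5 May 2025 is a Monday, so no roll-forward applies.

5 May 2025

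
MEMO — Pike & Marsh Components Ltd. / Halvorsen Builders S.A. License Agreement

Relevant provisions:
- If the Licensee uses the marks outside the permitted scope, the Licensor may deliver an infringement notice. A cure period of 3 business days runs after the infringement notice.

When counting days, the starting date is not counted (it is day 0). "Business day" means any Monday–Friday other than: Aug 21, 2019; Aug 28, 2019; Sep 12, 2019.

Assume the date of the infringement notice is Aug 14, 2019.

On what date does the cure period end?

Aug 19, 2019

The last day of the cure period: 3 business days after Wednesday, Aug 14, 2019, skipping weekends — Aug 15, Aug 16, Aug 19 — lands on Monday, Aug 19, 2019.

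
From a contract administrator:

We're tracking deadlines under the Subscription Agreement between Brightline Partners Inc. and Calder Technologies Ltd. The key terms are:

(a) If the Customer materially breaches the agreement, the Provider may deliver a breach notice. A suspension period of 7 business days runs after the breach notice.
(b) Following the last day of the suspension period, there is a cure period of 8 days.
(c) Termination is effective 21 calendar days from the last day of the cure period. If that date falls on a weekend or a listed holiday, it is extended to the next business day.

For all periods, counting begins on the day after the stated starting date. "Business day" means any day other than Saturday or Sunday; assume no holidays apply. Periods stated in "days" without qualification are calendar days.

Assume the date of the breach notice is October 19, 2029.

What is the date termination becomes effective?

The last day of the suspension period: 7 business days after Friday, October 19, 2029, skipping weekends — Oct 22, Oct 23, Oct 24, Oct 25, Oct 26, Oct 29, Oct 30 — lands on Tuesday, October 30, 2029.
The last day of the cure period: October 30, 2029 + 8 days = November 7, 2029.
Adding 21 calendar days to November 7, 2029 gives November 28, 2029, which is the date termination becomes effective. November 28, 2029 is a Wednesday, so no roll-forward applies.

November 28, 2029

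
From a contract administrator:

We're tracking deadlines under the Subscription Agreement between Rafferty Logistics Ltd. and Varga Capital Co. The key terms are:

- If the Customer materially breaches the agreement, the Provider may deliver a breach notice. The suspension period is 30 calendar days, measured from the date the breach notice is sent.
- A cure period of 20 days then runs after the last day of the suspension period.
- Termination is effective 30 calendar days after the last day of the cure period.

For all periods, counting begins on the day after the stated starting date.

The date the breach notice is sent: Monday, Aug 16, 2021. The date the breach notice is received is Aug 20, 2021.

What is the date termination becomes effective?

Nov 4, 2021

The last day of the suspension period: 30 calendar days after Aug 16, 2021 is Sep 15, 2021.
Adding 20 calendar days to Sep 15, 2021 gives Oct 5, 2021, which is the last day of the cure period.
The date termination becomes effective: Oct 5, 2021 + 30 days = Nov 4, 2021.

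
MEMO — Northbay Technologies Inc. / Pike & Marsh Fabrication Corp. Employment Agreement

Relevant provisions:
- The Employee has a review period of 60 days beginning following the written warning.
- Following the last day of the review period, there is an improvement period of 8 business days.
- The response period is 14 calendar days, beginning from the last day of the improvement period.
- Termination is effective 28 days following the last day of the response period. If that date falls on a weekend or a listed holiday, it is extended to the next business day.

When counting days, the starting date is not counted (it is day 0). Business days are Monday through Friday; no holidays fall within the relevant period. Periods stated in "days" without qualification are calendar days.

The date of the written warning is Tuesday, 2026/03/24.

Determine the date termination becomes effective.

2026/07/15

Adding 60 calendar days to 2026/03/24 gives 2026/05/23, which is the last day of the review period.
The last day of the improvement period: counting 8 business days from Saturday, 2026/05/23 (May 25, May 26, May 27, May 28, May 29, Jun 1, Jun 2, Jun 3, skipping weekends) reaches Wednesday, 2026/06/03.
The last day of the response period: 14 calendar days after 2026/06/03 is 2026/06/17.
The date termination becomes effective: 2026/06/17 + 28 days = 2026/07/15. 2026/07/15 is a Wednesday, so no roll-forward applies.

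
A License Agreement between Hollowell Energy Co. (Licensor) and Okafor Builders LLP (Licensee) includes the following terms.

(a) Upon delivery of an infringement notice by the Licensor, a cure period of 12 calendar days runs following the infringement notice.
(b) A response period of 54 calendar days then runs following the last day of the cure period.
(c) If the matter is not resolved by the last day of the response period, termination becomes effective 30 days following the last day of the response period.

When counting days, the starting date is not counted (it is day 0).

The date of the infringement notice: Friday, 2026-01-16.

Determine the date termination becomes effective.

2026-04-22

The last day of the cure period: 12 calendar days after 2026-01-16 is 2026-01-28.
The last day of the response period: 2026-01-28 + 54 days = 2026-03-23.
The date termination becomes effective: 2026-03-23 + 30 days = 2026-04-22.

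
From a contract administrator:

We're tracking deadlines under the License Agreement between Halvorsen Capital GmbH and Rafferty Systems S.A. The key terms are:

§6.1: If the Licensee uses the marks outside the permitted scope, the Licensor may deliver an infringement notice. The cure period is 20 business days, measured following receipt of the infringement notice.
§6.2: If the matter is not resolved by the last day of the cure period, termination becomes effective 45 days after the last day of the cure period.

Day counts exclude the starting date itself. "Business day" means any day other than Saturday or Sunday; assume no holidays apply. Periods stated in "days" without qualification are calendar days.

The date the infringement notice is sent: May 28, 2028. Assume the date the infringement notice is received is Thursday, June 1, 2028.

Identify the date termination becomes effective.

August 13, 2028

The last day of the cure period: counting 20 business days from Thursday, June 1, 2028 (Jun 2, Jun 5, Jun 6, Jun 7, …, Jun 27, Jun 28, Jun 29, skipping weekends) reaches Thursday, June 29, 2028.
The date termination becomes effective: June 29, 2028 + 45 days = August 13, 2028.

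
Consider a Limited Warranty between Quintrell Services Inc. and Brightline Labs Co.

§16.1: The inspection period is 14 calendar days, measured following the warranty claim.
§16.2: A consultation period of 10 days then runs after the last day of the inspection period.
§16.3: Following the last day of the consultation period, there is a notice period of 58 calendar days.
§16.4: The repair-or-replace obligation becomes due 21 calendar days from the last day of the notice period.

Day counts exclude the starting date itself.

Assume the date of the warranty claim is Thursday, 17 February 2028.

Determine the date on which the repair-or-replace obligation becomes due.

30 May 2028

Adding 14 calendar days to 17 February 2028 gives 2 March 2028, which is the last day of the inspection period.
Adding 10 calendar days to 2 March 2028 gives 12 March 2028, which is the last day of the consultation period.
The last day of the notice period: 58 calendar days after 12 March 2028 is 9 May 2028.
Adding 21 calendar days to 9 May 2028 gives 30 May 2028, which is the date on which the repair-or-replace obligation becomes due.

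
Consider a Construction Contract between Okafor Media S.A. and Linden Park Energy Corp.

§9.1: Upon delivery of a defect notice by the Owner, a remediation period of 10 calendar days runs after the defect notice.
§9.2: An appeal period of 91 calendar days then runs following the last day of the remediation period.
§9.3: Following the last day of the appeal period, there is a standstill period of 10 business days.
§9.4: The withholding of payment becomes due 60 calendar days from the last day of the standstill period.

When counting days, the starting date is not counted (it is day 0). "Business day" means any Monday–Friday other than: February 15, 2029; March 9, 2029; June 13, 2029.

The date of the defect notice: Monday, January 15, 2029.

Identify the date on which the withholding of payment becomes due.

The last day of the remediation period: 10 calendar days after January 15, 2029 is January 25, 2029.
Adding 91 calendar days to January 25, 2029 gives April 26, 2029, which is the last day of the appeal period.
The last day of the standstill period: counting 10 business days from Thursday, April 26, 2029 (Apr 27, Apr 30, May 1, May 2, May 3, May 4, May 7, May 8, May 9, May 10, skipping weekends) reaches Thursday, May 10, 2029.
Adding 60 calendar days to May 10, 2029 gives July 9, 2029, which is the date on which the withholding of payment becomes due.

July 9, 2029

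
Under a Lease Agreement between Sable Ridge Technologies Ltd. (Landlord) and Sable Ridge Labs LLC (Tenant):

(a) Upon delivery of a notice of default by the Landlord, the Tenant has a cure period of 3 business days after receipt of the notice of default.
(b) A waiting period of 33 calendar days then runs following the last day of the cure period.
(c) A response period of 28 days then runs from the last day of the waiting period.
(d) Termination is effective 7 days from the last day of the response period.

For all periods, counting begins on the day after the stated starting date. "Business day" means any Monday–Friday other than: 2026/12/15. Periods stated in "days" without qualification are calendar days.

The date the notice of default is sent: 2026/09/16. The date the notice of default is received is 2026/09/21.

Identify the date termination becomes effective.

The last day of the cure period: counting 3 business days from Monday, 2026/09/21 (Sep 22, Sep 23, Sep 24, skipping weekends) reaches Thursday, 2026/09/24.
Adding 33 calendar days to 2026/09/24 gives 2026/10/27, which is the last day of the waiting period.
Adding 28 calendar days to 2026/10/27 gives 2026/11/24, which is the last day of the response period.
The date termination becomes effective: 2026/11/24 + 7 days = 2026/12/01.

2026/12/01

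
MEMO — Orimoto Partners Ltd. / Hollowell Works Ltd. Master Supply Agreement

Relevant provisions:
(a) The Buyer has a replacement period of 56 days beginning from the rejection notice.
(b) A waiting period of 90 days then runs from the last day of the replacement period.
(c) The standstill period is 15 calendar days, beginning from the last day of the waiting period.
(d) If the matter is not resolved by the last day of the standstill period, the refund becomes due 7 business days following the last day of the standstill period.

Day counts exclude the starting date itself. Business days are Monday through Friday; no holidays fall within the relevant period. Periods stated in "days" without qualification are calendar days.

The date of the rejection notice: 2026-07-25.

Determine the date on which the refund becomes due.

2027-01-12

The last day of the replacement period: 56 calendar days after 2026-07-25 is 2026-09-19.
The last day of the waiting period: 2026-09-19 + 90 days = 2026-12-18.
The last day of the standstill period: 15 calendar days after 2026-12-18 is 2027-01-02.
The date on which the refund becomes due: 7 business days after Saturday, 2027-01-02, skipping weekends — Jan 4, Jan 5, Jan 6, Jan 7, Jan 8, Jan 11, Jan 12 — lands on Tuesday, 2027-01-12.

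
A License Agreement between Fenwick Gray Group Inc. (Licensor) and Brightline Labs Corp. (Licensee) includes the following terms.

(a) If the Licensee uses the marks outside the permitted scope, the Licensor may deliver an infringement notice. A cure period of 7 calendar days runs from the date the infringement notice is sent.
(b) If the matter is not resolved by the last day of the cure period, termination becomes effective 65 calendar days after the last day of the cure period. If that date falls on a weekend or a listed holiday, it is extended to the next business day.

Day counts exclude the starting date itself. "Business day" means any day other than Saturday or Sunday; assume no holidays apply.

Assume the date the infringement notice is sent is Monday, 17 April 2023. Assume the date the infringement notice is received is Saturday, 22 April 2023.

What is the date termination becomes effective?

The last day of the cure period: 7 calendar days after 17 April 2023 is 24 April 2023.
The date termination becomes effective: 65 calendar days after 24 April 2023 is 28 June 2023. 28 June 2023 is a Wednesday, so no roll-forward applies.

28 June 2023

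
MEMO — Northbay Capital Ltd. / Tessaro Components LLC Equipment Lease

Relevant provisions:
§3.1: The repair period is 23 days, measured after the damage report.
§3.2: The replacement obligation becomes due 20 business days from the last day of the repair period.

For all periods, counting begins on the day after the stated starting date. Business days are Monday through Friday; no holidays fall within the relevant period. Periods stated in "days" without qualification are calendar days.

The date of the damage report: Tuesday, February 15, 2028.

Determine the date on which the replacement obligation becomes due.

April 6, 2028

The last day of the repair period: February 15, 2028 + 23 days = March 9, 2028.
The date on which the replacement obligation becomes due: counting 20 business days from Thursday, March 9, 2028 (Mar 10, Mar 13, Mar 14, Mar 15, …, Apr 4, Apr 5, Apr 6, skipping weekends) reaches Thursday, April 6, 2028.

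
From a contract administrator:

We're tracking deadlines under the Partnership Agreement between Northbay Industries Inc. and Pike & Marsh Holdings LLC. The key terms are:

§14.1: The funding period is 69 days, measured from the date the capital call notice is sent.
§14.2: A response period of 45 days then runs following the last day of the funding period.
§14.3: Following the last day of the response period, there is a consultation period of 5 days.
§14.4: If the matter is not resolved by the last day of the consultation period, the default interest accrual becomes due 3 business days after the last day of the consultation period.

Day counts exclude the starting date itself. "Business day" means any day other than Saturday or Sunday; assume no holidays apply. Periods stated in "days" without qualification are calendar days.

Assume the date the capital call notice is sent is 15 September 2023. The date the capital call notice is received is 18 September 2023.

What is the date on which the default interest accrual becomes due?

The last day of the funding period: 15 September 2023 + 69 days = 23 November 2023.
The last day of the response period: 23 November 2023 + 45 days = 7 January 2024.
Adding 5 calendar days to 7 January 2024 gives 12 January 2024, which is the last day of the consultation period.
The date on which the default interest accrual becomes due: 3 business days after Friday, 12 January 2024, skipping weekends — Jan 15, Jan 16, Jan 17 — lands on Wednesday, 17 January 2024.

17 January 2024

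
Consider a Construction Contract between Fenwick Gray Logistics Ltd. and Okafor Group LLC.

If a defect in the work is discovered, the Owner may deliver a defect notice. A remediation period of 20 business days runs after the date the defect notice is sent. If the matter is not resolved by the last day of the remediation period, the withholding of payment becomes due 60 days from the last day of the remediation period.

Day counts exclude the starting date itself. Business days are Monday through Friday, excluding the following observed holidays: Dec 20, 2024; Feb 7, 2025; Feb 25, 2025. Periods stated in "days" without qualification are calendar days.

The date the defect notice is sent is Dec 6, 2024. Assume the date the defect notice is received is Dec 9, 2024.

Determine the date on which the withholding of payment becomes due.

Mar 7, 2025

The last day of the remediation period: 20 business days after Friday, Dec 6, 2024, skipping weekends and the listed holiday on Dec 20 — Dec 9, Dec 10, Dec 11, Dec 12, …, Jan 2, Jan 3, Jan 6 — lands on Monday, Jan 6, 2025.
The date on which the withholding of payment becomes due: 60 calendar days after Jan 6, 2025 is Mar 7, 2025.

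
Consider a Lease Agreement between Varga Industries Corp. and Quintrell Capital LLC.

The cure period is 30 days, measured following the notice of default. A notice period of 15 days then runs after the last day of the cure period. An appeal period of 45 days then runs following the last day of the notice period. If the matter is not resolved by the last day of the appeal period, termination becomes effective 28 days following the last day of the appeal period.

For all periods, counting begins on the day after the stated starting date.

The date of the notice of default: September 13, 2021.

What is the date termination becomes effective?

January 9, 2022

The last day of the cure period: 30 calendar days after September 13, 2021 is October 13, 2021.
Adding 15 calendar days to October 13, 2021 gives October 28, 2021, which is the last day of the notice period.
The last day of the appeal period: 45 calendar days after October 28, 2021 is December 12, 2021.
Adding 28 calendar days to December 12, 2021 gives January 9, 2022, which is the date termination becomes effective.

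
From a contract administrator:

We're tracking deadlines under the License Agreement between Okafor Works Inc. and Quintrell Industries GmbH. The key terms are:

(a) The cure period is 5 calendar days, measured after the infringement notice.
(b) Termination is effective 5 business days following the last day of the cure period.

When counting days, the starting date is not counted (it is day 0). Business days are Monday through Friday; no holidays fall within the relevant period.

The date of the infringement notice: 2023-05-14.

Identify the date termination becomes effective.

Adding 5 calendar days to 2023-05-14 gives 2023-05-19, which is the last day of the cure period.
The date termination becomes effective: 5 business days after Friday, 2023-05-19, skipping weekends — May 22, May 23, May 24, May 25, May 26 — lands on Friday, 2023-05-26.

2023-05-26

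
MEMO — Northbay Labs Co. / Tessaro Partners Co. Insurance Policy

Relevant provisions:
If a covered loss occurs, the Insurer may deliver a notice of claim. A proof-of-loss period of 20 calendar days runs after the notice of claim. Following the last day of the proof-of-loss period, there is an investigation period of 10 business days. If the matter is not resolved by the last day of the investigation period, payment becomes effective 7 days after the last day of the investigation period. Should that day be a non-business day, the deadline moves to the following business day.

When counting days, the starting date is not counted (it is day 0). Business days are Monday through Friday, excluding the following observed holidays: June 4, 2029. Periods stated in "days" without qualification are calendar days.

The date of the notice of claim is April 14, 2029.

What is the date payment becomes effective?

May 25, 2029

Adding 20 calendar days to April 14, 2029 gives May 4, 2029, which is the last day of the proof-of-loss period.
From Friday, May 4, 2029, 10 business days (May 7, May 8, May 9, May 10, May 11, May 14, May 15, May 16, May 17, May 18, skipping weekends) brings us to Friday, May 18, 2029, which is the last day of the investigation period.
The date payment becomes effective: 7 calendar days after May 18, 2029 is May 25, 2029. May 25, 2029 is a Friday and is not a listed holiday, so no roll-forward applies.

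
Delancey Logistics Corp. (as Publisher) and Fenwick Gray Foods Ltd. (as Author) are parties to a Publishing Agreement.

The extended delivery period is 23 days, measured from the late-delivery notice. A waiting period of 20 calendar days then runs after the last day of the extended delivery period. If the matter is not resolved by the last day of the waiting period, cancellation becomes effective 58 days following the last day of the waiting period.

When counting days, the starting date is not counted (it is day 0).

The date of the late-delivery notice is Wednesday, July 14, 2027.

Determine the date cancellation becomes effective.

Adding 23 calendar days to July 14, 2027 gives August 6, 2027, which is the last day of the extended delivery period.
The last day of the waiting period: August 6, 2027 + 20 days = August 26, 2027.
The date cancellation becomes effective: August 26, 2027 + 58 days = October 23, 2027.

October 23, 2027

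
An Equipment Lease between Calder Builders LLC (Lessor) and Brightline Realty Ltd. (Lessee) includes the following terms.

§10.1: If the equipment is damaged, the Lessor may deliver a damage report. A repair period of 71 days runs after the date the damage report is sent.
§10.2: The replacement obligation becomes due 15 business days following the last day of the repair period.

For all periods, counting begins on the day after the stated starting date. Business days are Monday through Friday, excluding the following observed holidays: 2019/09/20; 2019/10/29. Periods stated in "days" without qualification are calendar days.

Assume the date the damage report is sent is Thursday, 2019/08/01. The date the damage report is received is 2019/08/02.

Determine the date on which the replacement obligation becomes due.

2019/11/04

Adding 71 calendar days to 2019/08/01 gives 2019/10/11, which is the last day of the repair period.
The date on which the replacement obligation becomes due: counting 15 business days from Friday, 2019/10/11 (Oct 14, Oct 15, Oct 16, Oct 17, …, Oct 31, Nov 1, Nov 4, skipping weekends and the listed holiday on Oct 29) reaches Monday, 2019/11/04.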